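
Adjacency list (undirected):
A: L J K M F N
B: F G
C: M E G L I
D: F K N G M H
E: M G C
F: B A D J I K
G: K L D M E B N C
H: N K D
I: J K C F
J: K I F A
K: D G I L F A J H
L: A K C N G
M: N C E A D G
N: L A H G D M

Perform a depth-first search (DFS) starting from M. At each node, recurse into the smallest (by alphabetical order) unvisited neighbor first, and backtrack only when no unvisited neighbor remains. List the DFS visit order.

M A F B G C E I J K D H N L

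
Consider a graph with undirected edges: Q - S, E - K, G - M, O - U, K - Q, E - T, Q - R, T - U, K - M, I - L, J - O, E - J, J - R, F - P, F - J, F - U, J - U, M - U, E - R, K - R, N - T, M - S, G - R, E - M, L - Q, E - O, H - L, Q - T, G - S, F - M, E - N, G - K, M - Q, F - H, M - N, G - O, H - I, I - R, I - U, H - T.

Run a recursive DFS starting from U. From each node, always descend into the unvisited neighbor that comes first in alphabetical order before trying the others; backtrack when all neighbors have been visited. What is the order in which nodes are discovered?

U, F, H, I, L, Q, K, E, J, O, G, M, N, T, S, R, P

Visit U
U → F
F → H
H → I
I → L
L → Q
Q → K
K → E
E → J
J → O
O → G
G → M
M → N
N → T
M → S
G → R
F → P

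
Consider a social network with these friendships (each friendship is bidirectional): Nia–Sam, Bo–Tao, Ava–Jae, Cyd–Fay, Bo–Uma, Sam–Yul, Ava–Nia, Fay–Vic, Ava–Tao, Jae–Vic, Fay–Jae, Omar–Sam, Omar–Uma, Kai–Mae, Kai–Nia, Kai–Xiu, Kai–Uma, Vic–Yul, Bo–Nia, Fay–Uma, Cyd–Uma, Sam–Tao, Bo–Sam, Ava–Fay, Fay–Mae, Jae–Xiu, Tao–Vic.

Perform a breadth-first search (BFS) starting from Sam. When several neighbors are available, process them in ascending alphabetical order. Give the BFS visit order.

Visit Sam; enqueue Bo, Nia, Omar, Tao, Yul → queue [Bo, Nia, Omar, Tao, Yul]
Visit Bo; enqueue Uma → queue [Nia, Omar, Tao, Yul, Uma]
Visit Nia; enqueue Ava, Kai → queue [Omar, Tao, Yul, Uma, Ava, Kai]
Visit Omar → queue [Tao, Yul, Uma, Ava, Kai]
Visit Tao; enqueue Vic → queue [Yul, Uma, Ava, Kai, Vic]
Visit Yul → queue [Uma, Ava, Kai, Vic]
Visit Uma; enqueue Cyd, Fay → queue [Ava, Kai, Vic, Cyd, Fay]
Visit Ava; enqueue Jae → queue [Kai, Vic, Cyd, Fay, Jae]
Visit Kai; enqueue Mae, Xiu → queue [Vic, Cyd, Fay, Jae, Mae, Xiu]
Visit Vic → queue [Cyd, Fay, Jae, Mae, Xiu]
Visit Cyd → queue [Fay, Jae, Mae, Xiu]
Visit Fay → queue [Jae, Mae, Xiu]
Visit Jae → queue [Mae, Xiu]
Visit Mae → queue [Xiu]
Visit Xiu → queue []

Sam, Bo, Nia, Omar, Tao, Yul, Uma, Ava, Kai, Vic, Cyd, Fay, Jae, Mae, Xiu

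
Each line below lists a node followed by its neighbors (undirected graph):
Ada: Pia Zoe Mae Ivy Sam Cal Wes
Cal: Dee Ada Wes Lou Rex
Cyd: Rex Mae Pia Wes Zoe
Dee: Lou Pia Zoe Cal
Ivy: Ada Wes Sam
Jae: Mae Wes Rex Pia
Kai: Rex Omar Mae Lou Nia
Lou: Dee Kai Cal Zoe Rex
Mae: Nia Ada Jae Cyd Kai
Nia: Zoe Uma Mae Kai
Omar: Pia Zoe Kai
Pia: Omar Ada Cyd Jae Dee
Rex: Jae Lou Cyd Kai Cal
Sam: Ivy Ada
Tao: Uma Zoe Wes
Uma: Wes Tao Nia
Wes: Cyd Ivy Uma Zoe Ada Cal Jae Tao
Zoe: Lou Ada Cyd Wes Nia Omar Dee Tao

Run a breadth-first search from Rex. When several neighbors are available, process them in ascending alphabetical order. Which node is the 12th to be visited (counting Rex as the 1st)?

Visit Rex; enqueue Cal, Cyd, Jae, Kai, Lou → queue [Cal, Cyd, Jae, Kai, Lou]
Visit Cal; enqueue Ada, Dee, Wes → queue [Cyd, Jae, Kai, Lou, Ada, Dee, Wes]
Visit Cyd; enqueue Mae, Pia, Zoe → queue [Jae, Kai, Lou, Ada, Dee, Wes, Mae, Pia, Zoe]
Visit Jae → queue [Kai, Lou, Ada, Dee, Wes, Mae, Pia, Zoe]
Visit Kai; enqueue Nia, Omar → queue [Lou, Ada, Dee, Wes, Mae, Pia, Zoe, Nia, Omar]
Visit Lou → queue [Ada, Dee, Wes, Mae, Pia, Zoe, Nia, Omar]
Visit Ada; enqueue Ivy, Sam → queue [Dee, Wes, Mae, Pia, Zoe, Nia, Omar, Ivy, Sam]
Visit Dee → queue [Wes, Mae, Pia, Zoe, Nia, Omar, Ivy, Sam]
Visit Wes; enqueue Tao, Uma → queue [Mae, Pia, Zoe, Nia, Omar, Ivy, Sam, Tao, Uma]
Visit Mae → queue [Pia, Zoe, Nia, Omar, Ivy, Sam, Tao, Uma]
Visit Pia → queue [Zoe, Nia, Omar, Ivy, Sam, Tao, Uma]
Visit Zoe → queue [Nia, Omar, Ivy, Sam, Tao, Uma]
Visit Nia → queue [Omar, Ivy, Sam, Tao, Uma]
Visit Omar → queue [Ivy, Sam, Tao, Uma]
Visit Ivy → queue [Sam, Tao, Uma]
Visit Sam → queue [Tao, Uma]
Visit Tao → queue [Uma]
Visit Uma → queue []

Visit order: Rex, Cal, Cyd, Jae, Kai, Lou, Ada, Dee, Wes, Mae, Pia, Zoe, Nia, Omar, Ivy, Sam, Tao, Uma

Zoe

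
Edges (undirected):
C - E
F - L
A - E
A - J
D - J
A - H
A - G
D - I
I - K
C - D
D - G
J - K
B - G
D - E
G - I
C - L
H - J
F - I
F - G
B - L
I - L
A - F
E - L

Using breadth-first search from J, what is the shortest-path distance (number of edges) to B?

3

Level 0: J
Level 1: A, D, H, K
Level 2: C, E, F, G, I
Level 3: B, L
B first appears at level 3.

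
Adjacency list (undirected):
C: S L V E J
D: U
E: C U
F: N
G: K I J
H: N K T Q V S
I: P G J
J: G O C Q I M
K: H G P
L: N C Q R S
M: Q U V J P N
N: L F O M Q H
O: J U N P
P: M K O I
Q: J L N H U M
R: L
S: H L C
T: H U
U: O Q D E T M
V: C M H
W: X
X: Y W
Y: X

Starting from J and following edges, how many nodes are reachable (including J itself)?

BFS from J visits: J, C, G, I, M, O, Q, E, L, S, V, K, P, N, U, H, R, F, D, T
Reachable nodes: 20 of 23 total.

20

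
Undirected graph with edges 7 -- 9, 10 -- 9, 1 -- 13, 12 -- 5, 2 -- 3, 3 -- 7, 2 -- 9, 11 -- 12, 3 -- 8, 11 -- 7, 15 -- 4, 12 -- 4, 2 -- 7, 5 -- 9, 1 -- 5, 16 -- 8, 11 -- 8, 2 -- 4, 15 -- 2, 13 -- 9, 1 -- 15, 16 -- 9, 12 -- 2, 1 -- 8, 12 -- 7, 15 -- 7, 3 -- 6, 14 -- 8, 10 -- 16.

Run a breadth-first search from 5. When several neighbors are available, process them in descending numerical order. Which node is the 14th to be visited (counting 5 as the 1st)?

3

Visit 5; enqueue 12, 9, 1 → queue [12, 9, 1]
Visit 12; enqueue 11, 7, 4, 2 → queue [9, 1, 11, 7, 4, 2]
Visit 9; enqueue 16, 13, 10 → queue [1, 11, 7, 4, 2, 16, 13, 10]
Visit 1; enqueue 15, 8 → queue [11, 7, 4, 2, 16, 13, 10, 15, 8]
Visit 11 → queue [7, 4, 2, 16, 13, 10, 15, 8]
Visit 7; enqueue 3 → queue [4, 2, 16, 13, 10, 15, 8, 3]
Visit 4 → queue [2, 16, 13, 10, 15, 8, 3]
Visit 2 → queue [16, 13, 10, 15, 8, 3]
Visit 16 → queue [13, 10, 15, 8, 3]
Visit 13 → queue [10, 15, 8, 3]
Visit 10 → queue [15, 8, 3]
Visit 15 → queue [8, 3]
Visit 8; enqueue 14 → queue [3, 14]
Visit 3; enqueue 6 → queue [14, 6]
Visit 14 → queue [6]
Visit 6 → queue []

Visit order: 5, 12, 9, 1, 11, 7, 4, 2, 16, 13, 10, 15, 8, 3, 14, 6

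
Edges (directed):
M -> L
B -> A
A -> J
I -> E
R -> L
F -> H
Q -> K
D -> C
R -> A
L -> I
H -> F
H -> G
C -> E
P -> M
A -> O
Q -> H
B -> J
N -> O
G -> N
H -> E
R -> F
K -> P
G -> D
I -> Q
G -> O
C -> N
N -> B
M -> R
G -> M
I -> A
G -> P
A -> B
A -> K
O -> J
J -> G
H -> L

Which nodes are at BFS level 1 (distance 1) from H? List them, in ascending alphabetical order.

Level 0: H
Level 1: E, F, G, L
Level 2: D, I, M, N, O, P
Level 3: A, B, C, J, Q, R
Level 4: K

E, F, G, L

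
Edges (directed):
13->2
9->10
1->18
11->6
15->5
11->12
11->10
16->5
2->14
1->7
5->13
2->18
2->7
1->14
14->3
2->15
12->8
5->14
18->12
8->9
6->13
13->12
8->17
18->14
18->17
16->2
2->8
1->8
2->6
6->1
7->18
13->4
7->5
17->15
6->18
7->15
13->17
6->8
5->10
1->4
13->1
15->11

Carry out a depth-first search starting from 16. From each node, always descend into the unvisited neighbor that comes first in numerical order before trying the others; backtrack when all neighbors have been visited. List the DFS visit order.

16, 2, 6, 1, 4, 7, 5, 10, 13, 12, 8, 9, 17, 15, 11, 14, 3, 18

Visit 16
16 → 2
2 → 6
6 → 1
1 → 4
1 → 7
7 → 5
5 → 10
5 → 13
13 → 12
12 → 8
8 → 9
8 → 17
17 → 15
15 → 11
5 → 14
14 → 3
7 → 18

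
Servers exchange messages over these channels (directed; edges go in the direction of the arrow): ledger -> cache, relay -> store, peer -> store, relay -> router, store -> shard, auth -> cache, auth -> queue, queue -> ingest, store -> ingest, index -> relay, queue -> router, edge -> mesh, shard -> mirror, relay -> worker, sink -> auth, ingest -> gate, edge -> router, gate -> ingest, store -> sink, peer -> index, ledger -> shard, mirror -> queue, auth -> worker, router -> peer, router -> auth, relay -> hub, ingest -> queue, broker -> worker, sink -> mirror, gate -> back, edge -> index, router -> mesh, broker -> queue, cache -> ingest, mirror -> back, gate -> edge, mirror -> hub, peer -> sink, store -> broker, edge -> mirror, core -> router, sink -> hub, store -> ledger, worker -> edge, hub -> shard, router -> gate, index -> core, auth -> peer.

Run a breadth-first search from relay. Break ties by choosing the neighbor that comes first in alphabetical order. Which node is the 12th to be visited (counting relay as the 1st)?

ingest

Visit relay; enqueue hub, router, store, worker → queue [hub, router, store, worker]
Visit hub; enqueue shard → queue [router, store, worker, shard]
Visit router; enqueue auth, gate, mesh, peer → queue [store, worker, shard, auth, gate, mesh, peer]
Visit store; enqueue broker, ingest, ledger, sink → queue [worker, shard, auth, gate, mesh, peer, broker, ingest, ledger, sink]
Visit worker; enqueue edge → queue [shard, auth, gate, mesh, peer, broker, ingest, ledger, sink, edge]
Visit shard; enqueue mirror → queue [auth, gate, mesh, peer, broker, ingest, ledger, sink, edge, mirror]
Visit auth; enqueue cache, queue → queue [gate, mesh, peer, broker, ingest, ledger, sink, edge, mirror, cache, queue]
Visit gate; enqueue back → queue [mesh, peer, broker, ingest, ledger, sink, edge, mirror, cache, queue, back]
Visit mesh → queue [peer, broker, ingest, ledger, sink, edge, mirror, cache, queue, back]
Visit peer; enqueue index → queue [broker, ingest, ledger, sink, edge, mirror, cache, queue, back, index]
Visit broker → queue [ingest, ledger, sink, edge, mirror, cache, queue, back, index]
Visit ingest → queue [ledger, sink, edge, mirror, cache, queue, back, index]
Visit ledger → queue [sink, edge, mirror, cache, queue, back, index]
Visit sink → queue [edge, mirror, cache, queue, back, index]
Visit edge → queue [mirror, cache, queue, back, index]
Visit mirror → queue [cache, queue, back, index]
Visit cache → queue [queue, back, index]
Visit queue → queue [back, index]
Visit back → queue [index]
Visit index; enqueue core → queue [core]
Visit core → queue []

Visit order: relay, hub, router, store, worker, shard, auth, gate, mesh, peer, broker, ingest, ledger, sink, edge, mirror, cache, queue, back, index, core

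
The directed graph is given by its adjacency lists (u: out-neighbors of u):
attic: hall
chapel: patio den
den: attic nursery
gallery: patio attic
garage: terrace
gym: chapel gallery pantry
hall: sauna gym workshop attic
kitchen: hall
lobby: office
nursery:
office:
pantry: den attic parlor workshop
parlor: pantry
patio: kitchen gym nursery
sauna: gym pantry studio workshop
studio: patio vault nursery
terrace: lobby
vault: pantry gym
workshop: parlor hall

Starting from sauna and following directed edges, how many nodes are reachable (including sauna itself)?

15

BFS from sauna visits: sauna, gym, pantry, studio, workshop, chapel, gallery, den, attic, parlor, patio, vault, nursery, hall, kitchen
Reachable nodes: 15 of 19 total.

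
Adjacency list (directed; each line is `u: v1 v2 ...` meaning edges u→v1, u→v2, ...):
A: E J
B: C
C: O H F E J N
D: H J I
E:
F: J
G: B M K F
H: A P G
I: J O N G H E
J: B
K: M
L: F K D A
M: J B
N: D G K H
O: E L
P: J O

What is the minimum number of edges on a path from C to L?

2

Level 0: C
Level 1: E, F, H, J, N, O
Level 2: A, B, D, G, K, L, P
Level 3: I, M
L first appears at level 2.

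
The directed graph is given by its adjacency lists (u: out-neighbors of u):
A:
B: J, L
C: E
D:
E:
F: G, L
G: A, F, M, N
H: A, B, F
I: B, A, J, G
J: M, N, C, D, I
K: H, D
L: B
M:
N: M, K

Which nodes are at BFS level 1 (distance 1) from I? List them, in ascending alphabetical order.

A, B, G, J

Level 0: I
Level 1: A, B, G, J
Level 2: C, D, F, L, M, N
Level 3: E, K
Level 4: H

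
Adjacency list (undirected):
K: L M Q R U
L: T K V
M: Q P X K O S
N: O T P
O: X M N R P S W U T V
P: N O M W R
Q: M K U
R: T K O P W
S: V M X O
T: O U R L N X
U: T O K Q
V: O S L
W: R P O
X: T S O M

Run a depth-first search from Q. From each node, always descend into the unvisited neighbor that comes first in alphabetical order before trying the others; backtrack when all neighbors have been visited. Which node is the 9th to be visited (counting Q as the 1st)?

Visit Q
Q → K
K → L
L → T
T → N
N → O
O → M
M → P
P → R
R → W
M → S
S → V
S → X
O → U

Visit order: Q, K, L, T, N, O, M, P, R, W, S, V, X, U

R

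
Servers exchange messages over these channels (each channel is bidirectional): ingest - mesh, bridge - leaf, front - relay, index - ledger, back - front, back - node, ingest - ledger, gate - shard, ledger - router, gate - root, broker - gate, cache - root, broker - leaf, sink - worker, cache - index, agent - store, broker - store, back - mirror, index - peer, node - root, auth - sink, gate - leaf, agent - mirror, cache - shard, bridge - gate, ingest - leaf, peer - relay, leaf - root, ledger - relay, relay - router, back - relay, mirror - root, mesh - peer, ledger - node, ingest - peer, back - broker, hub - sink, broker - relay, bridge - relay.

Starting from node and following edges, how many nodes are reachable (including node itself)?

20

BFS from node visits: node, back, ledger, root, broker, front, mirror, relay, index, ingest, router, cache, gate, leaf, store, agent, bridge, peer, mesh, shard
Reachable nodes: 20 of 24 total.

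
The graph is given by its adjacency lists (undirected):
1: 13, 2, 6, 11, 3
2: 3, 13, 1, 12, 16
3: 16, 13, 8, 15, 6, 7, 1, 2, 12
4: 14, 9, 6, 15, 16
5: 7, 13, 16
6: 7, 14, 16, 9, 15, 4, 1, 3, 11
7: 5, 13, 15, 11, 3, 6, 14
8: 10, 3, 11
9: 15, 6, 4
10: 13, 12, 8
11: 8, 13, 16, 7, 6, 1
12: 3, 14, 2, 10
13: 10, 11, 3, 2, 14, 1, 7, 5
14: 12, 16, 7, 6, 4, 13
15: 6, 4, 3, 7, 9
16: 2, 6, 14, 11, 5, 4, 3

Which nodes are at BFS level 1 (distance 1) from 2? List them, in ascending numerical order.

1, 3, 12, 13, 16

Level 0: 2
Level 1: 1, 3, 12, 13, 16
Level 2: 4, 5, 6, 7, 8, 10, 11, 14, 15
Level 3: 9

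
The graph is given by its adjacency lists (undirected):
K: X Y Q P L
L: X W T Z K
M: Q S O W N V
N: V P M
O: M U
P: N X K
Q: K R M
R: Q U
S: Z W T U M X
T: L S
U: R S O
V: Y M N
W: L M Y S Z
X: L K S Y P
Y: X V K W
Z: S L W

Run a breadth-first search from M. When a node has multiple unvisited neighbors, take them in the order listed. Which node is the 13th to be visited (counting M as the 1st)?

Visit M; enqueue Q, S, O, W, N, V → queue [Q, S, O, W, N, V]
Visit Q; enqueue K, R → queue [S, O, W, N, V, K, R]
Visit S; enqueue Z, T, U, X → queue [O, W, N, V, K, R, Z, T, U, X]
Visit O → queue [W, N, V, K, R, Z, T, U, X]
Visit W; enqueue L, Y → queue [N, V, K, R, Z, T, U, X, L, Y]
Visit N; enqueue P → queue [V, K, R, Z, T, U, X, L, Y, P]
Visit V → queue [K, R, Z, T, U, X, L, Y, P]
Visit K → queue [R, Z, T, U, X, L, Y, P]
Visit R → queue [Z, T, U, X, L, Y, P]
Visit Z → queue [T, U, X, L, Y, P]
Visit T → queue [U, X, L, Y, P]
Visit U → queue [X, L, Y, P]
Visit X → queue [L, Y, P]
Visit L → queue [Y, P]
Visit Y → queue [P]
Visit P → queue []

Visit order: M, Q, S, O, W, N, V, K, R, Z, T, U, X, L, Y, P

X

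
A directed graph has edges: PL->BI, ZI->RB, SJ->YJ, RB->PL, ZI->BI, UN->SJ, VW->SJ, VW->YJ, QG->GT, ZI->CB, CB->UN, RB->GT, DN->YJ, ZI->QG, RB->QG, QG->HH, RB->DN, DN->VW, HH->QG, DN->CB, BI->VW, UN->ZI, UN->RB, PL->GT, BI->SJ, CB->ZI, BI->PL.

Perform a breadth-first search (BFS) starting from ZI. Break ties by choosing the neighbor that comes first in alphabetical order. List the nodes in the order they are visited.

ZI, BI, CB, QG, RB, PL, SJ, VW, UN, GT, HH, DN, YJ

Visit ZI; enqueue BI, CB, QG, RB → queue [BI, CB, QG, RB]
Visit BI; enqueue PL, SJ, VW → queue [CB, QG, RB, PL, SJ, VW]
Visit CB; enqueue UN → queue [QG, RB, PL, SJ, VW, UN]
Visit QG; enqueue GT, HH → queue [RB, PL, SJ, VW, UN, GT, HH]
Visit RB; enqueue DN → queue [PL, SJ, VW, UN, GT, HH, DN]
Visit PL → queue [SJ, VW, UN, GT, HH, DN]
Visit SJ; enqueue YJ → queue [VW, UN, GT, HH, DN, YJ]
Visit VW → queue [UN, GT, HH, DN, YJ]
Visit UN → queue [GT, HH, DN, YJ]
Visit GT → queue [HH, DN, YJ]
Visit HH → queue [DN, YJ]
Visit DN → queue [YJ]
Visit YJ → queue []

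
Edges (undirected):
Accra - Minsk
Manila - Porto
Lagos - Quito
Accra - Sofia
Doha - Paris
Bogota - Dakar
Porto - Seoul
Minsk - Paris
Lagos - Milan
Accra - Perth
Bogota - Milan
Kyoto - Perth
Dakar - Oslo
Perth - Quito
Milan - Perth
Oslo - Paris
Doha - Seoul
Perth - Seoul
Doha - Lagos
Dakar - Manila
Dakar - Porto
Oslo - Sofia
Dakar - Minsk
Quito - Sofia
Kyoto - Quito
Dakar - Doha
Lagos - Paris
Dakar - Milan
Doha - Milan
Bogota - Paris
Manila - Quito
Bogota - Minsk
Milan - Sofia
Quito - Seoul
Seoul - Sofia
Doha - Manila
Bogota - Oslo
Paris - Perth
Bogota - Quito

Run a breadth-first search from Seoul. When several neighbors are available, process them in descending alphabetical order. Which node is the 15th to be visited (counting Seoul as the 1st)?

Paris

Visit Seoul; enqueue Sofia, Quito, Porto, Perth, Doha → queue [Sofia, Quito, Porto, Perth, Doha]
Visit Sofia; enqueue Oslo, Milan, Accra → queue [Quito, Porto, Perth, Doha, Oslo, Milan, Accra]
Visit Quito; enqueue Manila, Lagos, Kyoto, Bogota → queue [Porto, Perth, Doha, Oslo, Milan, Accra, Manila, Lagos, Kyoto, Bogota]
Visit Porto; enqueue Dakar → queue [Perth, Doha, Oslo, Milan, Accra, Manila, Lagos, Kyoto, Bogota, Dakar]
Visit Perth; enqueue Paris → queue [Doha, Oslo, Milan, Accra, Manila, Lagos, Kyoto, Bogota, Dakar, Paris]
Visit Doha → queue [Oslo, Milan, Accra, Manila, Lagos, Kyoto, Bogota, Dakar, Paris]
Visit Oslo → queue [Milan, Accra, Manila, Lagos, Kyoto, Bogota, Dakar, Paris]
Visit Milan → queue [Accra, Manila, Lagos, Kyoto, Bogota, Dakar, Paris]
Visit Accra; enqueue Minsk → queue [Manila, Lagos, Kyoto, Bogota, Dakar, Paris, Minsk]
Visit Manila → queue [Lagos, Kyoto, Bogota, Dakar, Paris, Minsk]
Visit Lagos → queue [Kyoto, Bogota, Dakar, Paris, Minsk]
Visit Kyoto → queue [Bogota, Dakar, Paris, Minsk]
Visit Bogota → queue [Dakar, Paris, Minsk]
Visit Dakar → queue [Paris, Minsk]
Visit Paris → queue [Minsk]
Visit Minsk → queue []

Visit order: Seoul, Sofia, Quito, Porto, Perth, Doha, Oslo, Milan, Accra, Manila, Lagos, Kyoto, Bogota, Dakar, Paris, Minsk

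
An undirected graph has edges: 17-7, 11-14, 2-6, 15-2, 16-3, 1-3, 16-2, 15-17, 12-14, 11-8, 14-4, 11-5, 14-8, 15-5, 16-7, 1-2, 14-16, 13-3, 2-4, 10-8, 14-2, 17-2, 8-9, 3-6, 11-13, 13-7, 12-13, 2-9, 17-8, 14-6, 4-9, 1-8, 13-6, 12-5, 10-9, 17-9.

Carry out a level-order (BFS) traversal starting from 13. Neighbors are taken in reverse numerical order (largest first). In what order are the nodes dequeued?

13, 12, 11, 7, 6, 3, 14, 5, 8, 17, 16, 2, 1, 4, 15, 10, 9

Visit 13; enqueue 12, 11, 7, 6, 3 → queue [12, 11, 7, 6, 3]
Visit 12; enqueue 14, 5 → queue [11, 7, 6, 3, 14, 5]
Visit 11; enqueue 8 → queue [7, 6, 3, 14, 5, 8]
Visit 7; enqueue 17, 16 → queue [6, 3, 14, 5, 8, 17, 16]
Visit 6; enqueue 2 → queue [3, 14, 5, 8, 17, 16, 2]
Visit 3; enqueue 1 → queue [14, 5, 8, 17, 16, 2, 1]
Visit 14; enqueue 4 → queue [5, 8, 17, 16, 2, 1, 4]
Visit 5; enqueue 15 → queue [8, 17, 16, 2, 1, 4, 15]
Visit 8; enqueue 10, 9 → queue [17, 16, 2, 1, 4, 15, 10, 9]
Visit 17 → queue [16, 2, 1, 4, 15, 10, 9]
Visit 16 → queue [2, 1, 4, 15, 10, 9]
Visit 2 → queue [1, 4, 15, 10, 9]
Visit 1 → queue [4, 15, 10, 9]
Visit 4 → queue [15, 10, 9]
Visit 15 → queue [10, 9]
Visit 10 → queue [9]
Visit 9 → queue []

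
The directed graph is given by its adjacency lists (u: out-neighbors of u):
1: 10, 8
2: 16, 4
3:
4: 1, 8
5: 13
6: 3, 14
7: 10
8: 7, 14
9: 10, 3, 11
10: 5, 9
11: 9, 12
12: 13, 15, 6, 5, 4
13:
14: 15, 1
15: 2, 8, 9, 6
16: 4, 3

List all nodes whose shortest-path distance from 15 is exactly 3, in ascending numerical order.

Level 0: 15
Level 1: 2, 6, 8, 9
Level 2: 3, 4, 7, 10, 11, 14, 16
Level 3: 1, 5, 12
Level 4: 13

1, 5, 12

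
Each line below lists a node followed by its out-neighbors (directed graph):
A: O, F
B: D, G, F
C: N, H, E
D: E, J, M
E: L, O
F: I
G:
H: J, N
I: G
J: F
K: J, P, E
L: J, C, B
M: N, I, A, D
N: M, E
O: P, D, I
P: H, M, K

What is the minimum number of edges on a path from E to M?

Level 0: E
Level 1: L, O
Level 2: B, C, D, I, J, P
Level 3: F, G, H, K, M, N
Level 4: A
M first appears at level 3.

3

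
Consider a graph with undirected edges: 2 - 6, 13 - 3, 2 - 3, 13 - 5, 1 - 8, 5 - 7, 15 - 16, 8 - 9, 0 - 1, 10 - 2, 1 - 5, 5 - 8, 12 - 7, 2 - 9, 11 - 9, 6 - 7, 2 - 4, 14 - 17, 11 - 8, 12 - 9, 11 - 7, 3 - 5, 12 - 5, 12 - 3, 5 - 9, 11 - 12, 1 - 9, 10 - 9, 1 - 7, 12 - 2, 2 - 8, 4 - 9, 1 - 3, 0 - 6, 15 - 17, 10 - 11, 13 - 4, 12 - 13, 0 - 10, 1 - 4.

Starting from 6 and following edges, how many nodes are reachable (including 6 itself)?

14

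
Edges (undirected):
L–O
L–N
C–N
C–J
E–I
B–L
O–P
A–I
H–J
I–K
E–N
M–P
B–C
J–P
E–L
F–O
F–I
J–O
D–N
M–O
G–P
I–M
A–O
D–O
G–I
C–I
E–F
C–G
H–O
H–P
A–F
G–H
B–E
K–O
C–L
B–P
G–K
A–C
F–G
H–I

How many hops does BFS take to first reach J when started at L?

Level 0: L
Level 1: B, C, E, N, O
Level 2: A, D, F, G, H, I, J, K, M, P
J first appears at level 2.

2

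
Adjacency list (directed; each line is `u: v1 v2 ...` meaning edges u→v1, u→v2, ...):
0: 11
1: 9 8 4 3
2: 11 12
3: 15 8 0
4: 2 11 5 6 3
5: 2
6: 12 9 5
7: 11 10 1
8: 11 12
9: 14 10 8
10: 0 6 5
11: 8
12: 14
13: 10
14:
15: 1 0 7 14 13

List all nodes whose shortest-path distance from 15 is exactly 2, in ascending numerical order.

3, 4, 8, 9, 10, 11

Level 0: 15
Level 1: 0, 1, 7, 13, 14
Level 2: 3, 4, 8, 9, 10, 11
Level 3: 2, 5, 6, 12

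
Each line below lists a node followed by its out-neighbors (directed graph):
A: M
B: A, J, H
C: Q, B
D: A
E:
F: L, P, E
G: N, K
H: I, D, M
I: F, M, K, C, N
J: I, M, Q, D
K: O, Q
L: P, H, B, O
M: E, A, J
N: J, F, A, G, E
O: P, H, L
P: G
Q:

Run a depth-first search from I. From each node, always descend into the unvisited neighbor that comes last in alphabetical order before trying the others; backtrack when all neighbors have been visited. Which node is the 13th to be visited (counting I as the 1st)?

L

Visit I
I → N
N → J
J → Q
J → M
M → E
M → A
J → D
N → G
G → K
K → O
O → P
O → L
L → H
L → B
N → F
I → C

Visit order: I, N, J, Q, M, E, A, D, G, K, O, P, L, H, B, F, C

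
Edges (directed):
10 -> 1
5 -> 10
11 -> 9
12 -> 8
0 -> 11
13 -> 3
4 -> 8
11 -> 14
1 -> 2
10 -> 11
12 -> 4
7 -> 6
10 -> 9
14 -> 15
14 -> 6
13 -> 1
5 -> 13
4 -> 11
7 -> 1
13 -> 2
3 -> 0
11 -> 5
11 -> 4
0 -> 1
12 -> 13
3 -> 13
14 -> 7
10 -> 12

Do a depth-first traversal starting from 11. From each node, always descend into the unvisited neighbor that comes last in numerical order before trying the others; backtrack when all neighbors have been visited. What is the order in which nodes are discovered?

11 14 15 7 6 1 2 9 5 13 3 0 10 12 8 4

Visit 11
11 → 14
14 → 15
14 → 7
7 → 6
7 → 1
1 → 2
11 → 9
11 → 5
5 → 13
13 → 3
3 → 0
5 → 10
10 → 12
12 → 8
12 → 4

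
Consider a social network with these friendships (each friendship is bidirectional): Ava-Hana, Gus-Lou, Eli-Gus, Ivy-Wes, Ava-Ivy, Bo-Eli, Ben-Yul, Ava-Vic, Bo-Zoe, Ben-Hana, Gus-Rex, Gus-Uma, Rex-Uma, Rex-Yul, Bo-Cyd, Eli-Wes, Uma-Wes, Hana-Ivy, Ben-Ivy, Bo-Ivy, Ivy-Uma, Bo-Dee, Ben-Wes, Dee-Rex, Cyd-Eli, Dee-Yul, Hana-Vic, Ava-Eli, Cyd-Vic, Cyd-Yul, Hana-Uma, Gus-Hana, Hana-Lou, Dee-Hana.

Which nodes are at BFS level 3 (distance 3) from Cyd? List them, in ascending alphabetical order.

Lou, Uma

Level 0: Cyd
Level 1: Bo, Eli, Vic, Yul
Level 2: Ava, Ben, Dee, Gus, Hana, Ivy, Rex, Wes, Zoe
Level 3: Lou, Uma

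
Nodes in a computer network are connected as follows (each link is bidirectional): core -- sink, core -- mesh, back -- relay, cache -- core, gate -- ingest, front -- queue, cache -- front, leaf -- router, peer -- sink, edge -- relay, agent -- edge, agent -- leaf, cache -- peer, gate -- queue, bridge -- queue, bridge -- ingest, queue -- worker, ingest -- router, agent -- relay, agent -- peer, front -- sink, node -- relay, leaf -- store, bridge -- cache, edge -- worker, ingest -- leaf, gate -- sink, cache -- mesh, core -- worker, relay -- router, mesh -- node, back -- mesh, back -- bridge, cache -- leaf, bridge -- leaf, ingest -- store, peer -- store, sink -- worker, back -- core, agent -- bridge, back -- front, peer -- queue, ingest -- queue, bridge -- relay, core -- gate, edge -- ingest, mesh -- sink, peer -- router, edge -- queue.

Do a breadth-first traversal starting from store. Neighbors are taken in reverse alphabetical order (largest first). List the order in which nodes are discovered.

Visit store; enqueue peer, leaf, ingest → queue [peer, leaf, ingest]
Visit peer; enqueue sink, router, queue, cache, agent → queue [leaf, ingest, sink, router, queue, cache, agent]
Visit leaf; enqueue bridge → queue [ingest, sink, router, queue, cache, agent, bridge]
Visit ingest; enqueue gate, edge → queue [sink, router, queue, cache, agent, bridge, gate, edge]
Visit sink; enqueue worker, mesh, front, core → queue [router, queue, cache, agent, bridge, gate, edge, worker, mesh, front, core]
Visit router; enqueue relay → queue [queue, cache, agent, bridge, gate, edge, worker, mesh, front, core, relay]
Visit queue → queue [cache, agent, bridge, gate, edge, worker, mesh, front, core, relay]
Visit cache → queue [agent, bridge, gate, edge, worker, mesh, front, core, relay]
Visit agent → queue [bridge, gate, edge, worker, mesh, front, core, relay]
Visit bridge; enqueue back → queue [gate, edge, worker, mesh, front, core, relay, back]
Visit gate → queue [edge, worker, mesh, front, core, relay, back]
Visit edge → queue [worker, mesh, front, core, relay, back]
Visit worker → queue [mesh, front, core, relay, back]
Visit mesh; enqueue node → queue [front, core, relay, back, node]
Visit front → queue [core, relay, back, node]
Visit core → queue [relay, back, node]
Visit relay → queue [back, node]
Visit back → queue [node]
Visit node → queue []

store, peer, leaf, ingest, sink, router, queue, cache, agent, bridge, gate, edge, worker, mesh, front, core, relay, back, node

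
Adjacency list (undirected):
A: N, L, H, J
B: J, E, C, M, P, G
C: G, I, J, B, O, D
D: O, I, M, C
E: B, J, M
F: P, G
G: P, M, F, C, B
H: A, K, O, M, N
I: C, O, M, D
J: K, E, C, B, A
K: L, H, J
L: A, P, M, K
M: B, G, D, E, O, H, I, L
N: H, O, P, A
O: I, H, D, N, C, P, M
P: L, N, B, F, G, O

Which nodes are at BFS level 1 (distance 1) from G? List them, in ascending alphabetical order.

Level 0: G
Level 1: B, C, F, M, P
Level 2: D, E, H, I, J, L, N, O
Level 3: A, K

B, C, F, M, P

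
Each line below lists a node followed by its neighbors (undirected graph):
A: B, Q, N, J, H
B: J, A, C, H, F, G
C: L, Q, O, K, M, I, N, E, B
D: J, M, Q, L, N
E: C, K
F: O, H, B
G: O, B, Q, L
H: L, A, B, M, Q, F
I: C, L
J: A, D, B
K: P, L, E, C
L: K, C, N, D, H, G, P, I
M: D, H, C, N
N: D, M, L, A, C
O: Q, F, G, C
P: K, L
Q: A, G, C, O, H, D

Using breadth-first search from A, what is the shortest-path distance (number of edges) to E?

Level 0: A
Level 1: B, H, J, N, Q
Level 2: C, D, F, G, L, M, O
Level 3: E, I, K, P
E first appears at level 3.

3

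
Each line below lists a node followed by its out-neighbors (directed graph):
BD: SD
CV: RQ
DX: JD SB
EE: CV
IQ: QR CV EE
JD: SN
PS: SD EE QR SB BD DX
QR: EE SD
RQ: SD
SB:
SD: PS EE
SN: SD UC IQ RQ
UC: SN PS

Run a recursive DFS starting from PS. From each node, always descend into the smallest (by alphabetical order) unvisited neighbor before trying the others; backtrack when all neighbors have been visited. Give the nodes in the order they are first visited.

Visit PS
PS → BD
BD → SD
SD → EE
EE → CV
CV → RQ
PS → DX
DX → JD
JD → SN
SN → IQ
IQ → QR
SN → UC
DX → SB

PS → BD → SD → EE → CV → RQ → DX → JD → SN → IQ → QR → UC → SB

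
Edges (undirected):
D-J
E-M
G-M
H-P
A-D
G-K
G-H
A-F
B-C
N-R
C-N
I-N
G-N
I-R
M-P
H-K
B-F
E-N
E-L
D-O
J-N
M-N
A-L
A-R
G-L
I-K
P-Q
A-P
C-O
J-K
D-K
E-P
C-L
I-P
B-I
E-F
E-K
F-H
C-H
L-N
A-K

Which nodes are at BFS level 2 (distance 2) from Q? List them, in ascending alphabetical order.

Level 0: Q
Level 1: P
Level 2: A, E, H, I, M
Level 3: B, C, D, F, G, K, L, N, R
Level 4: J, O

A, E, H, I, M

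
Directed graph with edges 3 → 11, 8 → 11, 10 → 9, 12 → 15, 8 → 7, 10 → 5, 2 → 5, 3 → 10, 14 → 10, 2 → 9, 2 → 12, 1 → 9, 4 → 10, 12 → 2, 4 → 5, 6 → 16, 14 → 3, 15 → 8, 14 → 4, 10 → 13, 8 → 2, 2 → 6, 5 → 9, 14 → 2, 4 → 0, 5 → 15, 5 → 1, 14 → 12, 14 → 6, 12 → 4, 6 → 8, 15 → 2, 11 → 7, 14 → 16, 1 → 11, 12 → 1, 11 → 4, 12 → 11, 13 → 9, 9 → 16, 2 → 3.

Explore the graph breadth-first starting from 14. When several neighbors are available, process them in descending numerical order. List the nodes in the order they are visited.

Visit 14; enqueue 16, 12, 10, 6, 4, 3, 2 → queue [16, 12, 10, 6, 4, 3, 2]
Visit 16 → queue [12, 10, 6, 4, 3, 2]
Visit 12; enqueue 15, 11, 1 → queue [10, 6, 4, 3, 2, 15, 11, 1]
Visit 10; enqueue 13, 9, 5 → queue [6, 4, 3, 2, 15, 11, 1, 13, 9, 5]
Visit 6; enqueue 8 → queue [4, 3, 2, 15, 11, 1, 13, 9, 5, 8]
Visit 4; enqueue 0 → queue [3, 2, 15, 11, 1, 13, 9, 5, 8, 0]
Visit 3 → queue [2, 15, 11, 1, 13, 9, 5, 8, 0]
Visit 2 → queue [15, 11, 1, 13, 9, 5, 8, 0]
Visit 15 → queue [11, 1, 13, 9, 5, 8, 0]
Visit 11; enqueue 7 → queue [1, 13, 9, 5, 8, 0, 7]
Visit 1 → queue [13, 9, 5, 8, 0, 7]
Visit 13 → queue [9, 5, 8, 0, 7]
Visit 9 → queue [5, 8, 0, 7]
Visit 5 → queue [8, 0, 7]
Visit 8 → queue [0, 7]
Visit 0 → queue [7]
Visit 7 → queue []

14, 16, 12, 10, 6, 4, 3, 2, 15, 11, 1, 13, 9, 5, 8, 0, 7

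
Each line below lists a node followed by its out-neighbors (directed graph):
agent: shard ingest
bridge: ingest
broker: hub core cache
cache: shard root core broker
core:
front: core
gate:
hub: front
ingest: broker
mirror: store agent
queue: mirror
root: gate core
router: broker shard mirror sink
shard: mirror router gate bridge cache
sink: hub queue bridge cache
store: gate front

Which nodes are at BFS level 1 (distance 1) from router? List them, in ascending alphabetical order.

broker, mirror, shard, sink

Level 0: router
Level 1: broker, mirror, shard, sink
Level 2: agent, bridge, cache, core, gate, hub, queue, store
Level 3: front, ingest, root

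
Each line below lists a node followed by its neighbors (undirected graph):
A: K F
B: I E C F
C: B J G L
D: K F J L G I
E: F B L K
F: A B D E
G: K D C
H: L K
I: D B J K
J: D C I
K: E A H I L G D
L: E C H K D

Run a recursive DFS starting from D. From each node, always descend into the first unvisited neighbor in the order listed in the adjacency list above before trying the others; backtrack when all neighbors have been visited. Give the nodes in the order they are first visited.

D, K, E, F, A, B, I, J, C, G, L, H

Visit D
D → K
K → E
E → F
F → A
F → B
B → I
I → J
J → C
C → G
C → L
L → H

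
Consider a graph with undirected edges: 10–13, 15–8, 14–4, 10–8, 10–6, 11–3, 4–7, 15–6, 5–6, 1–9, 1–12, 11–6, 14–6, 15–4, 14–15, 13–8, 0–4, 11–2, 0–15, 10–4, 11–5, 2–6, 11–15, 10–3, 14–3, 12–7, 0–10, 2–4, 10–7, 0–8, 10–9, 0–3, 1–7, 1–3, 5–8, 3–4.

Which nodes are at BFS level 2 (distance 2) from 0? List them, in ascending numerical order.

Level 0: 0
Level 1: 3, 4, 8, 10, 15
Level 2: 1, 2, 5, 6, 7, 9, 11, 13, 14
Level 3: 12

1, 2, 5, 6, 7, 9, 11, 13, 14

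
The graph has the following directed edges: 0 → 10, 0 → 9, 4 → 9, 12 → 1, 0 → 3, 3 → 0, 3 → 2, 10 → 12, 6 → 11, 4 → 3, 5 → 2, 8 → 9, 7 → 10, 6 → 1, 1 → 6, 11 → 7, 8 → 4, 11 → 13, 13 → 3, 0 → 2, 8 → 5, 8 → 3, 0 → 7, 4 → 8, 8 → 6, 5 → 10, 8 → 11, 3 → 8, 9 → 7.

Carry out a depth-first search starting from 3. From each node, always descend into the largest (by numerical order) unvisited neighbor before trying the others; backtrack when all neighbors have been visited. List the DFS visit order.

Visit 3
3 → 8
8 → 11
11 → 13
11 → 7
7 → 10
10 → 12
12 → 1
1 → 6
8 → 9
8 → 5
5 → 2
8 → 4
3 → 0

3, 8, 11, 13, 7, 10, 12, 1, 6, 9, 5, 2, 4, 0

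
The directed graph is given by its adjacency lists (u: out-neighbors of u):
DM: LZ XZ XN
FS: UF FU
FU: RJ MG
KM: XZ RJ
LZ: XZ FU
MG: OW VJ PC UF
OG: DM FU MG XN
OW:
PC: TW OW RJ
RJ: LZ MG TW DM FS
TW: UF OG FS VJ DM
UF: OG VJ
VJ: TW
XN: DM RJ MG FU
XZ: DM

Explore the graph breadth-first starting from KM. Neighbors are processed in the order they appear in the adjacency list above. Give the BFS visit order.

KM XZ RJ DM LZ MG TW FS XN FU OW VJ PC UF OG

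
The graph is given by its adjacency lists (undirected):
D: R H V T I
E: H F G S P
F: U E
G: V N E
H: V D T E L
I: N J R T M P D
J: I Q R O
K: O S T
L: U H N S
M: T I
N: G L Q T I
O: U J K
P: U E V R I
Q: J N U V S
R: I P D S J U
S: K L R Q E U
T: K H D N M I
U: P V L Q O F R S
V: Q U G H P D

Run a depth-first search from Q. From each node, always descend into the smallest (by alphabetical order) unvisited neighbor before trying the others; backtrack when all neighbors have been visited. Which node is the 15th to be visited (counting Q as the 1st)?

S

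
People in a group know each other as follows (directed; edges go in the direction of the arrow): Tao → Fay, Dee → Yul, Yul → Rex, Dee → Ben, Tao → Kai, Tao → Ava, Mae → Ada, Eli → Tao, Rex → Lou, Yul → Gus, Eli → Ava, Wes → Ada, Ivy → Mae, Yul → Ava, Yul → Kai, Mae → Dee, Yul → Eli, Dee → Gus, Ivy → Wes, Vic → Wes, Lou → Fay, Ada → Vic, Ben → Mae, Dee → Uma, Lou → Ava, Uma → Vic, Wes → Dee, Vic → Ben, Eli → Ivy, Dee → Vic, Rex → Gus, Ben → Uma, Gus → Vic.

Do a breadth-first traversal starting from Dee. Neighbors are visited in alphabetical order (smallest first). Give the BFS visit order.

Visit Dee; enqueue Ben, Gus, Uma, Vic, Yul → queue [Ben, Gus, Uma, Vic, Yul]
Visit Ben; enqueue Mae → queue [Gus, Uma, Vic, Yul, Mae]
Visit Gus → queue [Uma, Vic, Yul, Mae]
Visit Uma → queue [Vic, Yul, Mae]
Visit Vic; enqueue Wes → queue [Yul, Mae, Wes]
Visit Yul; enqueue Ava, Eli, Kai, Rex → queue [Mae, Wes, Ava, Eli, Kai, Rex]
Visit Mae; enqueue Ada → queue [Wes, Ava, Eli, Kai, Rex, Ada]
Visit Wes → queue [Ava, Eli, Kai, Rex, Ada]
Visit Ava → queue [Eli, Kai, Rex, Ada]
Visit Eli; enqueue Ivy, Tao → queue [Kai, Rex, Ada, Ivy, Tao]
Visit Kai → queue [Rex, Ada, Ivy, Tao]
Visit Rex; enqueue Lou → queue [Ada, Ivy, Tao, Lou]
Visit Ada → queue [Ivy, Tao, Lou]
Visit Ivy → queue [Tao, Lou]
Visit Tao; enqueue Fay → queue [Lou, Fay]
Visit Lou → queue [Fay]
Visit Fay → queue []

Dee Ben Gus Uma Vic Yul Mae Wes Ava Eli Kai Rex Ada Ivy Tao Lou Fay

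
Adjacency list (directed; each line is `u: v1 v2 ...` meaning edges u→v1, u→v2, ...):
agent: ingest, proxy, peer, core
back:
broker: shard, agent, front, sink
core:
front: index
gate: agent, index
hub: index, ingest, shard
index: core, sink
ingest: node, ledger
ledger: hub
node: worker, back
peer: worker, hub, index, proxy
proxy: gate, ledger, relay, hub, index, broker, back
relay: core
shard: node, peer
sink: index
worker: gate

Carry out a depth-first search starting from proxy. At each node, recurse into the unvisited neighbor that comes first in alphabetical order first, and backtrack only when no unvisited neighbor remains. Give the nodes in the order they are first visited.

proxy -> back -> broker -> agent -> core -> ingest -> ledger -> hub -> index -> sink -> shard -> node -> worker -> gate -> peer -> front -> relay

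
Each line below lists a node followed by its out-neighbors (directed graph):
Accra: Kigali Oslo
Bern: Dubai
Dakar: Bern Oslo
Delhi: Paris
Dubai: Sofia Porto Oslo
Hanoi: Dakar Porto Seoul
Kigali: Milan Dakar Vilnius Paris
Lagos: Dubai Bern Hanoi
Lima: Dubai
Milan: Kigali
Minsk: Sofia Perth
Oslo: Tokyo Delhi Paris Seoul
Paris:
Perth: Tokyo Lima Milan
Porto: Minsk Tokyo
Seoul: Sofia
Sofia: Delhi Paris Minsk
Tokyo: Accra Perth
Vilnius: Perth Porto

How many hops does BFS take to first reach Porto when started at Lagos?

2

Level 0: Lagos
Level 1: Bern, Dubai, Hanoi
Level 2: Dakar, Oslo, Porto, Seoul, Sofia
Level 3: Delhi, Minsk, Paris, Tokyo
Level 4: Accra, Perth
Level 5: Kigali, Lima, Milan
Level 6: Vilnius
Porto first appears at level 2.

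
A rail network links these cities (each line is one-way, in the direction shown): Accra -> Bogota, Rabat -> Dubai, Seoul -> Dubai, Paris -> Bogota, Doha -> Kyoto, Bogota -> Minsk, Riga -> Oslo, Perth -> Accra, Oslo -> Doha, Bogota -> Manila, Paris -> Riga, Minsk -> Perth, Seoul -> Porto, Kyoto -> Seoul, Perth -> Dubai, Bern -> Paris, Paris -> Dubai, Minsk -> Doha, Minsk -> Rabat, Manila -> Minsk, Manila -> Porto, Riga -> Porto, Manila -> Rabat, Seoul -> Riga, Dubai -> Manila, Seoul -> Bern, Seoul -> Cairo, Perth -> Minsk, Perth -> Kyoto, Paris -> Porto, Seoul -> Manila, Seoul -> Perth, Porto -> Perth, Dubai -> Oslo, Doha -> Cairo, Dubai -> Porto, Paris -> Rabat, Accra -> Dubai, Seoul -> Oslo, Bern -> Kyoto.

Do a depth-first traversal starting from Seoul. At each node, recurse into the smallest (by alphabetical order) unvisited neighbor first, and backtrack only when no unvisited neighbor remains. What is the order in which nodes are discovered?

Seoul -> Bern -> Kyoto -> Paris -> Bogota -> Manila -> Minsk -> Doha -> Cairo -> Perth -> Accra -> Dubai -> Oslo -> Porto -> Rabat -> Riga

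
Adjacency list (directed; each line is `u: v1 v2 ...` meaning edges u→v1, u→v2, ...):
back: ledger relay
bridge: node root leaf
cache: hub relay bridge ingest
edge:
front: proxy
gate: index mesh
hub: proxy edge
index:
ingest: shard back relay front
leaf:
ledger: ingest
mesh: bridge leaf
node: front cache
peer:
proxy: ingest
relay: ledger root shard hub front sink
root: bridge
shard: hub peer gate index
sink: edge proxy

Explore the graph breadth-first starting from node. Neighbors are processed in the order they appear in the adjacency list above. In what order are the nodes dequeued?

Visit node; enqueue front, cache → queue [front, cache]
Visit front; enqueue proxy → queue [cache, proxy]
Visit cache; enqueue hub, relay, bridge, ingest → queue [proxy, hub, relay, bridge, ingest]
Visit proxy → queue [hub, relay, bridge, ingest]
Visit hub; enqueue edge → queue [relay, bridge, ingest, edge]
Visit relay; enqueue ledger, root, shard, sink → queue [bridge, ingest, edge, ledger, root, shard, sink]
Visit bridge; enqueue leaf → queue [ingest, edge, ledger, root, shard, sink, leaf]
Visit ingest; enqueue back → queue [edge, ledger, root, shard, sink, leaf, back]
Visit edge → queue [ledger, root, shard, sink, leaf, back]
Visit ledger → queue [root, shard, sink, leaf, back]
Visit root → queue [shard, sink, leaf, back]
Visit shard; enqueue peer, gate, index → queue [sink, leaf, back, peer, gate, index]
Visit sink → queue [leaf, back, peer, gate, index]
Visit leaf → queue [back, peer, gate, index]
Visit back → queue [peer, gate, index]
Visit peer → queue [gate, index]
Visit gate; enqueue mesh → queue [index, mesh]
Visit index → queue [mesh]
Visit mesh → queue []

node, front, cache, proxy, hub, relay, bridge, ingest, edge, ledger, root, shard, sink, leaf, back, peer, gate, index, mesh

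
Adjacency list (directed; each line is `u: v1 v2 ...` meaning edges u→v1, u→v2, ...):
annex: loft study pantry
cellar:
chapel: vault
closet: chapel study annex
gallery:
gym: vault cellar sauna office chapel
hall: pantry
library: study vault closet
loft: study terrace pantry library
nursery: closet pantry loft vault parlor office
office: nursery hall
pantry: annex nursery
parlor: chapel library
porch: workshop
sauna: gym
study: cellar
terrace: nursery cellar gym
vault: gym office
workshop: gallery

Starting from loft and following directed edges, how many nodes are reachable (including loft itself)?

BFS from loft visits: loft, study, terrace, pantry, library, cellar, nursery, gym, annex, vault, closet, parlor, office, sauna, chapel, hall
Reachable nodes: 16 of 19 total.

16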